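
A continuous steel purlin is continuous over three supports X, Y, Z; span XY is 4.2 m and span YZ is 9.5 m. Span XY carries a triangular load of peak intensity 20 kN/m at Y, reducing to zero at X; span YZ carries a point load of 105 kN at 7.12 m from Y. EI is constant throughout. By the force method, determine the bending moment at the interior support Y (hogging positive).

M_Y = 88.42 kN·m

Release continuity at Y by inserting a hinge; the redundant is the internal moment M_Y. The primary structure is two simply-supported spans XY and YZ.
Discontinuity in slope at Y on the released structure — sum the simple-span end rotations:
  span XY: triangular load, peak 20: w₀L³/(45EI) = 32.93/EI
  span YZ: point load 105 at a = 7.12: Pab(L + b)/(6LEI) = 370.8/EI
  relative rotation θ_0 = (32.93 + 370.8)/EI = 403.8/EI
A unit hogging moment at Y produces rotation L₁/(3EI) + L₂/(3EI) = 4.567/EI.
Compatibility: M_Y·(L₁+L₂)/(3EI) = θ_0, giving M_Y = 88.42 kN·m (hogging).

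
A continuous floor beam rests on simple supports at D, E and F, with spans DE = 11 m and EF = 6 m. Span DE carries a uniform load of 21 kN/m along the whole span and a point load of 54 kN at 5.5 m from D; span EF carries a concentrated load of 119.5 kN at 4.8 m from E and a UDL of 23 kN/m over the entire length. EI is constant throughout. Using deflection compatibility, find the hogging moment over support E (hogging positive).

Take M_E as the redundant. Released structure: two simple spans DE and EF with a hinge at E.
Rotations at E on the released spans (each span's end-slope, ×1/EI):
  span DE: UDL 21: wL³/(24EI) = 1165/EI
  span DE: point load 54 at a = 5.5: Pab(L + a)/(6LEI) = 408.4/EI
  span EF: point load 119.5 at a = 4.8: Pab(L + b)/(6LEI) = 137.7/EI
  span EF: UDL 23: wL³/(24EI) = 207/EI
  relative rotation θ_0 = (1573 + 344.7)/EI = 1918/EI
A unit hogging moment at E produces rotation L₁/(3EI) + L₂/(3EI) = 5.667/EI.
Compatibility: M_E·(L₁+L₂)/(3EI) = θ_0, giving M_E = 338.4 kN·m (hogging).

M_E = 338.4 kN·m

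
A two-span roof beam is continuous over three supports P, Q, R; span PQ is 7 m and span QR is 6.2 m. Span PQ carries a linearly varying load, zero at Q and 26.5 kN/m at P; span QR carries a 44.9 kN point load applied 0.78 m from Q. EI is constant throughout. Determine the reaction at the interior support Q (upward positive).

R_Q = 86.48 kN

Take M_Q as the redundant. Released structure: two simple spans PQ and QR with a hinge at Q.
Rotations at Q on the released spans (each span's end-slope, ×1/EI):
  span PQ: triangular load, peak 26.5: 7w₀L³/(360EI) = 176.7/EI
  span QR: point load 44.9 at a = 0.78: Pab(L + b)/(6LEI) = 59.29/EI
  relative rotation θ_0 = (176.7 + 59.29)/EI = 236/EI
A unit hogging moment at Q produces rotation L₁/(3EI) + L₂/(3EI) = 4.4/EI.
Slope continuity at Q: θ_0 = M_Q·4.4/EI, so M_Q = 236/4.4 = 53.64 kN·m (hogging).
Span PQ, ΣM about P with M_Q applied at Q: R_Q^{PQ}·7 = 216.4 + 53.64, so R_Q^{PQ} = 38.58 kN and R_P = 92.75 − 38.58 = 54.17 kN.
Span QR, ΣM about R: R_Q^{QR}·6.2 = 243.4 + 53.64, so R_Q^{QR} = 47.9 kN and R_R = 44.9 − 47.9 = -3.004 kN.
R_Q = 38.58 + 47.9 = 86.48 kN.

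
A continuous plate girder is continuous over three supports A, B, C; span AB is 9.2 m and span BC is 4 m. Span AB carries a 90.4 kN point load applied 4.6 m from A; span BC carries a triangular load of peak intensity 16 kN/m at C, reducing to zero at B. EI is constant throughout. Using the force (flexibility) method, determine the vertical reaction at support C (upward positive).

R_C = -6.969 kN

Take M_B as the redundant. Released structure: two simple spans AB and BC with a hinge at B.
Rotations at B on the released spans (each span's end-slope, ×1/EI):
  span AB: point load 90.4 at a = 4.6: Pab(L + a)/(6LEI) = 478.2/EI
  span BC: triangular load, peak 16: 7w₀L³/(360EI) = 19.91/EI
  relative rotation θ_0 = (478.2 + 19.91)/EI = 498.1/EI
A unit hogging moment at B produces rotation L₁/(3EI) + L₂/(3EI) = 4.4/EI.
Slope continuity at B: θ_0 = M_B·4.4/EI, so M_B = 498.1/4.4 = 113.2 kN·m (hogging).
Span BC, ΣM about C: R_B^{BC}·4 = 42.67 + 113.2, so R_B^{BC} = 38.97 kN and R_C = 32 − 38.97 = -6.969 kN.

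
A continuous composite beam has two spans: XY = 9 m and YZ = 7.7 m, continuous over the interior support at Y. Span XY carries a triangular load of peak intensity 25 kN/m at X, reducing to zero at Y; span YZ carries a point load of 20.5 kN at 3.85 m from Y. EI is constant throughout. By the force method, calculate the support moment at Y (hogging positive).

M_Y = 77.31 kN·m

Insert a hinge at Y; M_Y is the redundant, and each span becomes simply supported.
End slopes at the hinge Y, treating each span as simply supported:
  span XY: triangular load, peak 25: 7w₀L³/(360EI) = 354.4/EI
  span YZ: point load 20.5 at a = 3.85: Pab(L + b)/(6LEI) = 75.97/EI
  relative rotation θ_0 = (354.4 + 75.97)/EI = 430.3/EI
A unit hogging moment at Y produces rotation L₁/(3EI) + L₂/(3EI) = 5.567/EI.
Compatibility: M_Y·(L₁+L₂)/(3EI) = θ_0, giving M_Y = 77.31 kN·m (hogging).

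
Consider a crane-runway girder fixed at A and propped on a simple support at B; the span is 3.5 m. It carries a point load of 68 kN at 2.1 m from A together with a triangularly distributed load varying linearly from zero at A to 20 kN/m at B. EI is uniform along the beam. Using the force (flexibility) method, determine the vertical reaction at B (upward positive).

R_B = 48.63 kN

Release the roller at B. Primary structure: cantilever fixed at A.
Free-end deflection of the primary structure under the applied loading (downward +):
  point load 68 at a = 2.1: Pa²(3L − a)/(6EI) = 419.8/EI
  triangular load, peak 20 at the free end: 11w₀L⁴/(120EI) = 275.1/EI
  δ_0 = 694.9/EI
Flexibility coefficient — unit upward force at B: δ_{BB} = L³/(3EI) = 14.29/EI.
Compatibility at B: δ_0 − R_B·δ_{BB} = 0, so R_B = 694.9/14.29 = 48.63 kN.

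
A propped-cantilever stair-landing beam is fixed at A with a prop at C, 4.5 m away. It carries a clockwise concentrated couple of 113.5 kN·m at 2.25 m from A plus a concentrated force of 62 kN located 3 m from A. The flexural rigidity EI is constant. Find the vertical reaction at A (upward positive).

Choose R_C as the redundant. The primary structure is the cantilever fixed at A.
Free-end deflection of the primary structure under the applied loading (downward +):
  clockwise couple 113.5 at a = 2.25: M₀a(2L − a)/(2EI) = 861.9/EI
  point load 62 at a = 3: Pa²(3L − a)/(6EI) = 976.5/EI
  δ_0 = 1838/EI
Tip deflection under a unit load at C: L³/(3EI) = 30.38/EI.
The prop prevents deflection at C: R_C = δ_0/δ_{CC} = 1838/30.38 = 60.52 kN.
Vertical equilibrium: R_A = ΣP − R_C = 62 − 60.52 = 1.477 kN.

R_A = 1.477 kN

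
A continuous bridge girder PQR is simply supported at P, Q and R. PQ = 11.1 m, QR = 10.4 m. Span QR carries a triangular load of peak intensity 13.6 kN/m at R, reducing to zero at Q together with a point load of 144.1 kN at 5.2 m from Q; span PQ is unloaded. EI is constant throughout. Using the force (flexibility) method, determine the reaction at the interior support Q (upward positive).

Release continuity at Q by inserting a hinge; the redundant is the internal moment M_Q. The primary structure is two simply-supported spans PQ and QR.
Discontinuity in slope at Q on the released structure — sum the simple-span end rotations:
  span QR: triangular load, peak 13.6: 7w₀L³/(360EI) = 297.5/EI
  span QR: point load 144.1 at a = 5.2: Pab(L + b)/(6LEI) = 974.1/EI
  relative rotation θ_0 = (0 + 1272)/EI = 1272/EI
A unit hogging moment at Q produces rotation L₁/(3EI) + L₂/(3EI) = 7.167/EI.
Compatibility: M_Q·(L₁+L₂)/(3EI) = θ_0, giving M_Q = 177.4 kN·m (hogging).
Span PQ, ΣM about P with M_Q applied at Q: R_Q^{PQ}·11.1 = 0 + 177.4, so R_Q^{PQ} = 15.98 kN and R_P = 0 − 15.98 = -15.98 kN.
Span QR, ΣM about R: R_Q^{QR}·10.4 = 994.5 + 177.4, so R_Q^{QR} = 112.7 kN and R_R = 214.8 − 112.7 = 102.1 kN.
R_Q = 15.98 + 112.7 = 128.7 kN.

R_Q = 128.7 kN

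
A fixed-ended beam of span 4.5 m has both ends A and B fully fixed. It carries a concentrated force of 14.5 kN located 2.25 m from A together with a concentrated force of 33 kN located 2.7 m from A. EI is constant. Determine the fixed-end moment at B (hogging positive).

M_B = 29.54 kN·m

Take the two fixed-end moments M_A, M_B as redundants; the released structure is the simple span AB.
On the primary (simply-supported) span, the end slopes from the loading are:
  at A: point load 14.5 at a = 2.25: Pab(L + b)/(6LEI) = 18.35/EI
  at B: point load 14.5 at a = 2.25: Pab(L + a)/(6LEI) = 18.35/EI
  at A: point load 33 at a = 2.7: Pab(L + b)/(6LEI) = 37.42/EI
  at B: point load 33 at a = 2.7: Pab(L + a)/(6LEI) = 42.77/EI
  θ_A0 = 55.77/EI,  θ_B0 = 61.12/EI
Flexibility coefficients: a unit moment at one end gives L/(3EI) there and L/(6EI) at the far end, so f₁₁ = f₂₂ = 1.5/EI and f₁₂ = f₂₁ = 0.75/EI.
Compatibility — zero rotation at each built-in end:
  1.5 M_A + 0.75 M_B = 55.77
  0.75 M_A + 1.5 M_B = 61.12
Solving the pair gives M_A = 22.41 kN·m and M_B = 29.54 kN·m (hogging).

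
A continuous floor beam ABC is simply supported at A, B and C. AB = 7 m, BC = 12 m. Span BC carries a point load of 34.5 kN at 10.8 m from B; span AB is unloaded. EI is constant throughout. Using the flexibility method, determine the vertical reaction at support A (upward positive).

R_A = -1.849 kN

Take M_B as the redundant. Released structure: two simple spans AB and BC with a hinge at B.
Discontinuity in slope at B on the released structure — sum the simple-span end rotations:
  span BC: point load 34.5 at a = 10.8: Pab(L + b)/(6LEI) = 81.97/EI
  relative rotation θ_0 = (0 + 81.97)/EI = 81.97/EI
A unit hogging moment at B produces rotation L₁/(3EI) + L₂/(3EI) = 6.333/EI.
Compatibility: M_B·(L₁+L₂)/(3EI) = θ_0, giving M_B = 12.94 kN·m (hogging).
Span AB, ΣM about A with M_B applied at B: R_B^{AB}·7 = 0 + 12.94, so R_B^{AB} = 1.849 kN and R_A = 0 − 1.849 = -1.849 kN.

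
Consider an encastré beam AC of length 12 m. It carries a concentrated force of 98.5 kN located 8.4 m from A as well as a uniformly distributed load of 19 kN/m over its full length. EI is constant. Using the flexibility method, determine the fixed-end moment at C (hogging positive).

Release both end moments; the primary structure is a simply-supported span AC with redundants M_A and M_C.
Simple-span end rotations at A and C under the given loads:
  at A: point load 98.5 at a = 8.4: Pab(L + b)/(6LEI) = 645.4/EI
  at C: point load 98.5 at a = 8.4: Pab(L + a)/(6LEI) = 843.9/EI
  at A: UDL 19: wL³/(24EI) = 1368/EI
  at C: UDL 19: wL³/(24EI) = 1368/EI
  θ_A0 = 2013/EI,  θ_C0 = 2212/EI
Flexibility coefficients: a unit moment at one end gives L/(3EI) there and L/(6EI) at the far end, so f₁₁ = f₂₂ = 4/EI and f₁₂ = f₂₁ = 2/EI.
Compatibility — zero rotation at each built-in end:
  4 M_A + 2 M_C = 2013
  2 M_A + 4 M_C = 2212
Solving the pair gives M_A = 302.5 kN·m and M_C = 401.8 kN·m (hogging).

M_C = 401.8 kN·m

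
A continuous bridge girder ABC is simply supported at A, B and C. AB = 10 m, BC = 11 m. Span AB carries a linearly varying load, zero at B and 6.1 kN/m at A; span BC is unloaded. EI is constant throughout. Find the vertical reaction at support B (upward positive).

Release continuity at B by inserting a hinge; the redundant is the internal moment M_B. The primary structure is two simply-supported spans AB and BC.
Discontinuity in slope at B on the released structure — sum the simple-span end rotations:
  span AB: triangular load, peak 6.1: 7w₀L³/(360EI) = 118.6/EI
  relative rotation θ_0 = (118.6 + 0)/EI = 118.6/EI
A unit hogging moment at B produces rotation L₁/(3EI) + L₂/(3EI) = 7/EI.
Slope continuity at B: θ_0 = M_B·7/EI, so M_B = 118.6/7 = 16.94 kN·m (hogging).
Span AB, ΣM about A with M_B applied at B: R_B^{AB}·10 = 101.7 + 16.94, so R_B^{AB} = 11.86 kN and R_A = 30.5 − 11.86 = 18.64 kN.
Span BC, ΣM about C: R_B^{BC}·11 = 0 + 16.94, so R_B^{BC} = 1.54 kN and R_C = 0 − 1.54 = -1.54 kN.
R_B = 11.86 + 1.54 = 13.4 kN.

R_B = 13.4 kN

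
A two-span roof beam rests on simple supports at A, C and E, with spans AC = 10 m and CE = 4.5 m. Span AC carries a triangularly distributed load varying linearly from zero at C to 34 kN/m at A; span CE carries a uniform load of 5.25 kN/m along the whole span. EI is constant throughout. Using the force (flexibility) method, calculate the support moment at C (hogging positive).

M_C = 140.9 kN·m

Release continuity at C by inserting a hinge; the redundant is the internal moment M_C. The primary structure is two simply-supported spans AC and CE.
End slopes at the hinge C, treating each span as simply supported:
  span AC: triangular load, peak 34: 7w₀L³/(360EI) = 661.1/EI
  span CE: UDL 5.25: wL³/(24EI) = 19.93/EI
  relative rotation θ_0 = (661.1 + 19.93)/EI = 681/EI
A unit hogging moment at C produces rotation L₁/(3EI) + L₂/(3EI) = 4.833/EI.
Slope continuity at C: θ_0 = M_C·4.833/EI, so M_C = 681/4.833 = 140.9 kN·m (hogging).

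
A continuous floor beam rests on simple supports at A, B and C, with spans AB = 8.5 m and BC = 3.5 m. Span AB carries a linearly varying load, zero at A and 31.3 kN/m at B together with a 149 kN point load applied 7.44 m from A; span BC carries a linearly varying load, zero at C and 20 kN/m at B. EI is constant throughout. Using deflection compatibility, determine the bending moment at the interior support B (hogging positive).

Take M_B as the redundant. Released structure: two simple spans AB and BC with a hinge at B.
Discontinuity in slope at B on the released structure — sum the simple-span end rotations:
  span AB: triangular load, peak 31.3: w₀L³/(45EI) = 427.2/EI
  span AB: point load 149 at a = 7.44: Pab(L + a)/(6LEI) = 367.3/EI
  span BC: triangular load, peak 20: w₀L³/(45EI) = 19.06/EI
  relative rotation θ_0 = (794.4 + 19.06)/EI = 813.5/EI
A unit hogging moment at B produces rotation L₁/(3EI) + L₂/(3EI) = 4/EI.
Slope continuity at B: θ_0 = M_B·4/EI, so M_B = 813.5/4 = 203.4 kN·m (hogging).

M_B = 203.4 kN·m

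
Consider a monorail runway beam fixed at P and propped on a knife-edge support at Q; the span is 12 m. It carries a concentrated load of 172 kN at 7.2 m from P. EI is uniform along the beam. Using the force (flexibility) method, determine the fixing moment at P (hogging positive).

Take the reaction at Q as the redundant and release it; the primary structure is a cantilever fixed at P.
Downward deflection at the released point Q due to the loads:
  point load 172 at a = 7.2: Pa²(3L − a)/(6EI) = 42799/EI
Flexibility coefficient — unit upward force at Q: δ_{QQ} = L³/(3EI) = 576/EI.
The prop prevents deflection at Q: R_Q = δ_0/δ_{QQ} = 42799/576 = 74.3 kN.
Moment equilibrium about P: M_P = Σ(load moments about P) − R_Q·L = 1238 − 74.3×12 = 346.8 kN·m.

M_P = 346.8 kN·m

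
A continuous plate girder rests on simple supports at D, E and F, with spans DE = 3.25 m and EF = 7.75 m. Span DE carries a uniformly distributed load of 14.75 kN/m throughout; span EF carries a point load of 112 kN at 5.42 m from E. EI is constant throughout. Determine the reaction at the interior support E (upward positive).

Insert a hinge at E; M_E is the redundant, and each span becomes simply supported.
Discontinuity in slope at E on the released structure — sum the simple-span end rotations:
  span DE: UDL 14.75: wL³/(24EI) = 21.1/EI
  span EF: point load 112 at a = 5.42: Pab(L + b)/(6LEI) = 306.6/EI
  relative rotation θ_0 = (21.1 + 306.6)/EI = 327.7/EI
A unit hogging moment at E produces rotation L₁/(3EI) + L₂/(3EI) = 3.667/EI.
Slope continuity at E: θ_0 = M_E·3.667/EI, so M_E = 327.7/3.667 = 89.37 kN·m (hogging).
Span DE, ΣM about D with M_E applied at E: R_E^{DE}·3.25 = 77.9 + 89.37, so R_E^{DE} = 51.47 kN and R_D = 47.94 − 51.47 = -3.531 kN.
Span EF, ΣM about F: R_E^{EF}·7.75 = 261 + 89.37, so R_E^{EF} = 45.2 kN and R_F = 112 − 45.2 = 66.8 kN.
R_E = 51.47 + 45.2 = 96.67 kN.

R_E = 96.67 kN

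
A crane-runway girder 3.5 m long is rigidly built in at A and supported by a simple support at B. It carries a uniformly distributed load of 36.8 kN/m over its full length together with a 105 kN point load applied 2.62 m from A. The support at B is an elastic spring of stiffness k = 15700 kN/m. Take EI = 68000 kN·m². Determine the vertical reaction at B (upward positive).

Remove the prop at B; the released (primary) structure is a cantilever built in at A.
Downward deflection at the released point B due to the loads:
  UDL 36.8: wL⁴/(8EI) = 690.3/EI
  point load 105 at a = 2.62: Pa²(3L − a)/(6EI) = 946.6/EI
  δ_0 = 1637/EI
Flexibility coefficient — unit upward force at B: δ_{BB} = L³/(3EI) = 14.29/EI.
With EI = 68000 kN·m²: δ_0 = 0.024072 m and δ_{BB} = 0.00021 m/kN.
Compatibility — the spring shortens by R_B/k under the reaction it provides: δ_0 − R_B·δ_{BB} = R_B/k. With 1/k = 0.000064 m/kN, R_B = δ_0 / (δ_{BB} + 1/k) = 0.024072 / (0.00021 + 0.000064) = 87.9 kN.

R_B = 87.9 kN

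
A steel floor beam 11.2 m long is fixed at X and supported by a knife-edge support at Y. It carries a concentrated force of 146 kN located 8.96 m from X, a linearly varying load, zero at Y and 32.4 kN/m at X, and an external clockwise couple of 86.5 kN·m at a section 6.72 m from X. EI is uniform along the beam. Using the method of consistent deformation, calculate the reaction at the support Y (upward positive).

R_Y = 148.8 kN

Take the reaction at Y as the redundant and release it; the primary structure is a cantilever fixed at X.
Downward deflection at the released point Y due to the loads:
  point load 146 at a = 8.96: Pa²(3L − a)/(6EI) = 48135/EI
  triangular load, peak 32.4 at the fixed end: w₀L⁴/(30EI) = 16994/EI
  clockwise couple 86.5 at a = 6.72: M₀a(2L − a)/(2EI) = 4557/EI
  δ_0 = 69686/EI
Flexibility coefficient — unit upward force at Y: δ_{YY} = L³/(3EI) = 468.3/EI.
Compatibility at Y: δ_0 − R_Y·δ_{YY} = 0, so R_Y = 69686/468.3 = 148.8 kN.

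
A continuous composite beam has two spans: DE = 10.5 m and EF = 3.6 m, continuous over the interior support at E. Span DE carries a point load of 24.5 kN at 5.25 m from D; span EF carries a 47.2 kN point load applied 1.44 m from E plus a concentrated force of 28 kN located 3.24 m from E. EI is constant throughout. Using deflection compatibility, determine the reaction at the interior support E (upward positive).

Release continuity at E by inserting a hinge; the redundant is the internal moment M_E. The primary structure is two simply-supported spans DE and EF.
End slopes at the hinge E, treating each span as simply supported:
  span DE: point load 24.5 at a = 5.25: Pab(L + a)/(6LEI) = 168.8/EI
  span EF: point load 47.2 at a = 1.44: Pab(L + b)/(6LEI) = 39.15/EI
  span EF: point load 28 at a = 3.24: Pab(L + b)/(6LEI) = 5.988/EI
  relative rotation θ_0 = (168.8 + 45.14)/EI = 214/EI
A unit hogging moment at E produces rotation L₁/(3EI) + L₂/(3EI) = 4.7/EI.
Compatibility: M_E·(L₁+L₂)/(3EI) = θ_0, giving M_E = 45.52 kN·m (hogging).
Span DE, ΣM about D with M_E applied at E: R_E^{DE}·10.5 = 128.6 + 45.52, so R_E^{DE} = 16.59 kN and R_D = 24.5 − 16.59 = 7.914 kN.
Span EF, ΣM about F: R_E^{EF}·3.6 = 112 + 45.52, so R_E^{EF} = 43.77 kN and R_F = 75.2 − 43.77 = 31.43 kN.
R_E = 16.59 + 43.77 = 60.35 kN.

R_E = 60.35 kN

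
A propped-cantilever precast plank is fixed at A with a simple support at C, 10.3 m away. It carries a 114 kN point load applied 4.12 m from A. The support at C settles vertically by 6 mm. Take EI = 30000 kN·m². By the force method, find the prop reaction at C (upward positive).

Release the roller at C. Primary structure: cantilever fixed at A.
Deflection at C on the released cantilever, summing each load's contribution:
  point load 114 at a = 4.12: Pa²(3L − a)/(6EI) = 8637/EI
Flexibility coefficient — unit upward force at C: δ_{CC} = L³/(3EI) = 364.2/EI.
With EI = 30000 kN·m²: δ_0 = 0.2879 m and δ_{CC} = 0.012141 m/kN.
Compatibility — the beam at C must follow the support down by 0.006 m: δ_0 − R_C·δ_{CC} = 0.006, so R_C = (0.2879 − 0.006)/0.012141 = 23.22 kN.

R_C = 23.22 kN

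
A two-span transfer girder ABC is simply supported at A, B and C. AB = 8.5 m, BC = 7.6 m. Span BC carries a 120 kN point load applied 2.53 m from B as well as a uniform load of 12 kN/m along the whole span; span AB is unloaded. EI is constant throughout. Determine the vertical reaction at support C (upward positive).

Insert a hinge at B; M_B is the redundant, and each span becomes simply supported.
Discontinuity in slope at B on the released structure — sum the simple-span end rotations:
  span BC: point load 120 at a = 2.53: Pab(L + b)/(6LEI) = 427.7/EI
  span BC: UDL 12: wL³/(24EI) = 219.5/EI
  relative rotation θ_0 = (0 + 647.2)/EI = 647.2/EI
A unit hogging moment at B produces rotation L₁/(3EI) + L₂/(3EI) = 5.367/EI.
Compatibility: M_B·(L₁+L₂)/(3EI) = θ_0, giving M_B = 120.6 kN·m (hogging).
Span BC, ΣM about C: R_B^{BC}·7.6 = 955 + 120.6, so R_B^{BC} = 141.5 kN and R_C = 211.2 − 141.5 = 69.68 kN.

R_C = 69.68 kN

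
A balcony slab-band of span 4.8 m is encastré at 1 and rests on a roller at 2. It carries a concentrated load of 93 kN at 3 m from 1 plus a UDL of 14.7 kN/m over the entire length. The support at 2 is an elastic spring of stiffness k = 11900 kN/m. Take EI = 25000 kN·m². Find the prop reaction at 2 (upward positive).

R_2 = 65.85 kN

Choose R_2 as the redundant. The primary structure is the cantilever fixed at 1.
Deflection at 2 on the released cantilever, summing each load's contribution:
  point load 93 at a = 3: Pa²(3L − a)/(6EI) = 1590/EI
  UDL 14.7: wL⁴/(8EI) = 975.4/EI
  δ_0 = 2566/EI
Flexibility coefficient — unit upward force at 2: δ_{22} = L³/(3EI) = 36.86/EI.
With EI = 25000 kN·m²: δ_0 = 0.10263 m and δ_{22} = 0.001475 m/kN.
Compatibility — the spring shortens by R_2/k under the reaction it provides: δ_0 − R_2·δ_{22} = R_2/k. With 1/k = 0.000084 m/kN, R_2 = δ_0 / (δ_{22} + 1/k) = 0.10263 / (0.001475 + 0.000084) = 65.85 kN.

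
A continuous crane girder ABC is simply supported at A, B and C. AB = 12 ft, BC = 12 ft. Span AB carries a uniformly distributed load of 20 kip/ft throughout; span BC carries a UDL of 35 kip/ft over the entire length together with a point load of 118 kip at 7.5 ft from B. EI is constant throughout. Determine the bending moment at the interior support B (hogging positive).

Release continuity at B by inserting a hinge; the redundant is the internal moment M_B. The primary structure is two simply-supported spans AB and BC.
End slopes at the hinge B, treating each span as simply supported:
  span AB: UDL 20: wL³/(24EI) = 1440/EI
  span BC: UDL 35: wL³/(24EI) = 2520/EI
  span BC: point load 118 at a = 7.5: Pab(L + b)/(6LEI) = 912.7/EI
  relative rotation θ_0 = (1440 + 3433)/EI = 4873/EI
A unit hogging moment at B produces rotation L₁/(3EI) + L₂/(3EI) = 8/EI.
Slope continuity at B: θ_0 = M_B·8/EI, so M_B = 4873/8 = 609.1 kip·ft (hogging).

M_B = 609.1 kip·ft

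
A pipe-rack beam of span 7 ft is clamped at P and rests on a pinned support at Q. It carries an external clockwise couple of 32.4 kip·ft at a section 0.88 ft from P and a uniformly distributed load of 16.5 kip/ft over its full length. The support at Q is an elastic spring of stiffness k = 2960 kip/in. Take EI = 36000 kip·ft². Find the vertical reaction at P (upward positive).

R_P = 70.95 kip

Remove the prop at Q; the released (primary) structure is a cantilever built in at P.
Free-end deflection of the primary structure under the applied loading (downward +):
  clockwise couple 32.4 at a = 0.88: M₀a(2L − a)/(2EI) = 187/EI
  UDL 16.5: wL⁴/(8EI) = 4952/EI
  δ_0 = 5139/EI
Flexibility coefficient — unit upward force at Q: δ_{QQ} = L³/(3EI) = 114.3/EI.
With EI = 36000 kip·ft²: δ_0 = 0.14275 ft and δ_{QQ} = 0.003176 ft/kip.
Compatibility — the spring shortens by R_Q/k under the reaction it provides: δ_0 − R_Q·δ_{QQ} = R_Q/k. With 1/k = 1/(2960×12) ft/kip = 0.000028 ft/kip, R_Q = δ_0 / (δ_{QQ} + 1/k) = 0.14275 / (0.003176 + 0.000028) = 44.55 kip.
Vertical equilibrium: R_P = ΣP − R_Q = 115.5 − 44.55 = 70.95 kip.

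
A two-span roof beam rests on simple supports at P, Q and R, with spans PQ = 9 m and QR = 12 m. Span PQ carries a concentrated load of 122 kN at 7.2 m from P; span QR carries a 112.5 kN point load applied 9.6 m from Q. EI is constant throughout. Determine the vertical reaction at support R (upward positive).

R_R = 78.18 kN

Insert a hinge at Q; M_Q is the redundant, and each span becomes simply supported.
End slopes at the hinge Q, treating each span as simply supported:
  span PQ: point load 122 at a = 7.2: Pab(L + a)/(6LEI) = 474.3/EI
  span QR: point load 112.5 at a = 9.6: Pab(L + b)/(6LEI) = 518.4/EI
  relative rotation θ_0 = (474.3 + 518.4)/EI = 992.7/EI
A unit hogging moment at Q produces rotation L₁/(3EI) + L₂/(3EI) = 7/EI.
Compatibility: M_Q·(L₁+L₂)/(3EI) = θ_0, giving M_Q = 141.8 kN·m (hogging).
Span QR, ΣM about R: R_Q^{QR}·12 = 270 + 141.8, so R_Q^{QR} = 34.32 kN and R_R = 112.5 − 34.32 = 78.18 kN.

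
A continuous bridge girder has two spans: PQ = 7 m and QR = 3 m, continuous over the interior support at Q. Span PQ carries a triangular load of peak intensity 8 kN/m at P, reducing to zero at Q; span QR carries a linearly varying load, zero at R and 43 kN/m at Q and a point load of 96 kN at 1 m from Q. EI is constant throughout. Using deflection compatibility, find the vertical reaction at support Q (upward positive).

Take M_Q as the redundant. Released structure: two simple spans PQ and QR with a hinge at Q.
End slopes at the hinge Q, treating each span as simply supported:
  span PQ: triangular load, peak 8: 7w₀L³/(360EI) = 53.36/EI
  span QR: triangular load, peak 43: w₀L³/(45EI) = 25.8/EI
  span QR: point load 96 at a = 1: Pab(L + b)/(6LEI) = 53.33/EI
  relative rotation θ_0 = (53.36 + 79.13)/EI = 132.5/EI
A unit hogging moment at Q produces rotation L₁/(3EI) + L₂/(3EI) = 3.333/EI.
Compatibility: M_Q·(L₁+L₂)/(3EI) = θ_0, giving M_Q = 39.75 kN·m (hogging).
Span PQ, ΣM about P with M_Q applied at Q: R_Q^{PQ}·7 = 65.33 + 39.75, so R_Q^{PQ} = 15.01 kN and R_P = 28 − 15.01 = 12.99 kN.
Span QR, ΣM about R: R_Q^{QR}·3 = 321 + 39.75, so R_Q^{QR} = 120.2 kN and R_R = 160.5 − 120.2 = 40.25 kN.
R_Q = 15.01 + 120.2 = 135.3 kN.

R_Q = 135.3 kN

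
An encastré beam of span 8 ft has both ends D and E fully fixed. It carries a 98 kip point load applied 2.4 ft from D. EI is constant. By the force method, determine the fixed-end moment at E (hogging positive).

Release both end moments; the primary structure is a simply-supported span DE with redundants M_D and M_E.
Simple-span end rotations at D and E under the given loads:
  at D: point load 98 at a = 2.4: Pab(L + b)/(6LEI) = 373.2/EI
  at E: point load 98 at a = 2.4: Pab(L + a)/(6LEI) = 285.4/EI
  θ_D0 = 373.2/EI,  θ_E0 = 285.4/EI
Flexibility coefficients: a unit moment at one end gives L/(3EI) there and L/(6EI) at the far end, so f₁₁ = f₂₂ = 2.667/EI and f₁₂ = f₂₁ = 1.333/EI.
Compatibility — zero rotation at each built-in end:
  2.667 M_D + 1.333 M_E = 373.2
  1.333 M_D + 2.667 M_E = 285.4
Solving the pair gives M_D = 115.2 kip·ft and M_E = 49.39 kip·ft (hogging).

M_E = 49.39 kip·ft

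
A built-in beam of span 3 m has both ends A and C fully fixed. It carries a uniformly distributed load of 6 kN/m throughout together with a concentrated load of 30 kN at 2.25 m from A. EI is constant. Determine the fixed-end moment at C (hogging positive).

Release both end moments; the primary structure is a simply-supported span AC with redundants M_A and M_C.
Simple-span end rotations at A and C under the given loads:
  at A: UDL 6: wL³/(24EI) = 6.75/EI
  at C: UDL 6: wL³/(24EI) = 6.75/EI
  at A: point load 30 at a = 2.25: Pab(L + b)/(6LEI) = 10.55/EI
  at C: point load 30 at a = 2.25: Pab(L + a)/(6LEI) = 14.77/EI
  θ_A0 = 17.3/EI,  θ_C0 = 21.52/EI
Flexibility coefficients: a unit moment at one end gives L/(3EI) there and L/(6EI) at the far end, so f₁₁ = f₂₂ = 1/EI and f₁₂ = f₂₁ = 0.5/EI.
Compatibility — zero rotation at each built-in end:
  1 M_A + 0.5 M_C = 17.3
  0.5 M_A + 1 M_C = 21.52
Solving the pair gives M_A = 8.719 kN·m and M_C = 17.16 kN·m (hogging).

M_C = 17.16 kN·m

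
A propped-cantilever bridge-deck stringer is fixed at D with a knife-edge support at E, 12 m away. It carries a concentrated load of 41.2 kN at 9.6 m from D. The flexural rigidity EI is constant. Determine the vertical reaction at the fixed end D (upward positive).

Release the roller at E. Primary structure: cantilever fixed at D.
Free-end deflection of the primary structure under the applied loading (downward +):
  point load 41.2 at a = 9.6: Pa²(3L − a)/(6EI) = 16707/EI
Tip deflection under a unit load at E: L³/(3EI) = 576/EI.
The prop prevents deflection at E: R_E = δ_0/δ_{EE} = 16707/576 = 29 kN.
Vertical equilibrium: R_D = ΣP − R_E = 41.2 − 29 = 12.2 kN.

R_D = 12.2 kN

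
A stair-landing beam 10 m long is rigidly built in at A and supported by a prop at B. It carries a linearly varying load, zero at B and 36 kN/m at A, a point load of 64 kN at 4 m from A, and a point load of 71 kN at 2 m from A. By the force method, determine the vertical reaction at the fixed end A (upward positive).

Choose R_B as the redundant. The primary structure is the cantilever fixed at A.
Primary-structure tip deflection at B by superposition:
  triangular load, peak 36 at the fixed end: w₀L⁴/(30EI) = 12000/EI
  point load 64 at a = 4: Pa²(3L − a)/(6EI) = 4437/EI
  point load 71 at a = 2: Pa²(3L − a)/(6EI) = 1325/EI
  δ_0 = 17763/EI
Flexibility coefficient — unit upward force at B: δ_{BB} = L³/(3EI) = 333.3/EI.
The prop prevents deflection at B: R_B = δ_0/δ_{BB} = 17763/333.3 = 53.29 kN.
Vertical equilibrium: R_A = ΣP − R_B = 315 − 53.29 = 261.7 kN.

R_A = 261.7 kN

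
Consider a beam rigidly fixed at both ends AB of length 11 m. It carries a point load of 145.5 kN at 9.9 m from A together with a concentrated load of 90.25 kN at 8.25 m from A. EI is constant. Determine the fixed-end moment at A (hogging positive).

Take the two fixed-end moments M_A, M_B as redundants; the released structure is the simple span AB.
On the primary (simply-supported) span, the end slopes from the loading are:
  at A: point load 145.5 at a = 9.9: Pab(L + b)/(6LEI) = 290.5/EI
  at B: point load 145.5 at a = 9.9: Pab(L + a)/(6LEI) = 501.8/EI
  at A: point load 90.25 at a = 8.25: Pab(L + b)/(6LEI) = 426.6/EI
  at B: point load 90.25 at a = 8.25: Pab(L + a)/(6LEI) = 597.2/EI
  θ_A0 = 717.1/EI,  θ_B0 = 1099/EI
Flexibility coefficients: a unit moment at one end gives L/(3EI) there and L/(6EI) at the far end, so f₁₁ = f₂₂ = 3.667/EI and f₁₂ = f₂₁ = 1.833/EI.
Compatibility — zero rotation at each built-in end:
  3.667 M_A + 1.833 M_B = 717.1
  1.833 M_A + 3.667 M_B = 1099
Solving the pair gives M_A = 60.94 kN·m and M_B = 269.2 kN·m (hogging).

M_A = 60.94 kN·m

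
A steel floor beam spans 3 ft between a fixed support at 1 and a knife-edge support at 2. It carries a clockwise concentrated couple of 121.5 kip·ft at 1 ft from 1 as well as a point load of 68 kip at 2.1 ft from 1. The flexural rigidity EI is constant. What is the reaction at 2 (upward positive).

R_2 = 72.07 kip

Release the roller at 2. Primary structure: cantilever fixed at 1.
Deflection at 2 on the released cantilever, summing each load's contribution:
  clockwise couple 121.5 at a = 1: M₀a(2L − a)/(2EI) = 303.8/EI
  point load 68 at a = 2.1: Pa²(3L − a)/(6EI) = 344.9/EI
  δ_0 = 648.6/EI
Flexibility coefficient — unit upward force at 2: δ_{22} = L³/(3EI) = 9/EI.
The prop prevents deflection at 2: R_2 = δ_0/δ_{22} = 648.6/9 = 72.07 kip.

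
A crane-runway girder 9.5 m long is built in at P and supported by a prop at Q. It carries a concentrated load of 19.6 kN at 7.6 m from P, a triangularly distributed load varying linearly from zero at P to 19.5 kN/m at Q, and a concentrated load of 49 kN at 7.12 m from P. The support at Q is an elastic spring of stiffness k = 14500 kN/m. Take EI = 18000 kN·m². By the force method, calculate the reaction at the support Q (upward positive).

R_Q = 95.3 kN

Choose R_Q as the redundant. The primary structure is the cantilever fixed at P.
Downward deflection at the released point Q due to the loads:
  point load 19.6 at a = 7.6: Pa²(3L − a)/(6EI) = 3943/EI
  triangular load, peak 19.5 at the free end: 11w₀L⁴/(120EI) = 14559/EI
  point load 49 at a = 7.12: Pa²(3L − a)/(6EI) = 8851/EI
  δ_0 = 27354/EI
Tip deflection under a unit load at Q: L³/(3EI) = 285.8/EI.
With EI = 18000 kN·m²: δ_0 = 1.5197 m and δ_{QQ} = 0.015877 m/kN.
Compatibility — the spring shortens by R_Q/k under the reaction it provides: δ_0 − R_Q·δ_{QQ} = R_Q/k. With 1/k = 0.000069 m/kN, R_Q = δ_0 / (δ_{QQ} + 1/k) = 1.5197 / (0.015877 + 0.000069) = 95.3 kN.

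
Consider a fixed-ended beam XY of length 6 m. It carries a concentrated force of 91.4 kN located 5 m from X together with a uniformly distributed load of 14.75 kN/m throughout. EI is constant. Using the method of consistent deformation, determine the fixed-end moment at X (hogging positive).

Release both end moments; the primary structure is a simply-supported span XY with redundants M_X and M_Y.
Simple-span end rotations at X and Y under the given loads:
  at X: point load 91.4 at a = 5: Pab(L + b)/(6LEI) = 88.86/EI
  at Y: point load 91.4 at a = 5: Pab(L + a)/(6LEI) = 139.6/EI
  at X: UDL 14.75: wL³/(24EI) = 132.8/EI
  at Y: UDL 14.75: wL³/(24EI) = 132.8/EI
  θ_X0 = 221.6/EI,  θ_Y0 = 272.4/EI
Flexibility coefficients: a unit moment at one end gives L/(3EI) there and L/(6EI) at the far end, so f₁₁ = f₂₂ = 2/EI and f₁₂ = f₂₁ = 1/EI.
Compatibility — zero rotation at each built-in end:
  2 M_X + 1 M_Y = 221.6
  1 M_X + 2 M_Y = 272.4
Solving the pair gives M_X = 56.94 kN·m and M_Y = 107.7 kN·m (hogging).

M_X = 56.94 kN·m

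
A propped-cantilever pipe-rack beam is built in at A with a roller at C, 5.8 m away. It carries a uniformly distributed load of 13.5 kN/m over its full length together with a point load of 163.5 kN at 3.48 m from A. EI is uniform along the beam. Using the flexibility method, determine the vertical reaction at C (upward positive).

Remove the prop at C; the released (primary) structure is a cantilever built in at A.
Free-end deflection of the primary structure under the applied loading (downward +):
  UDL 13.5: wL⁴/(8EI) = 1910/EI
  point load 163.5 at a = 3.48: Pa²(3L − a)/(6EI) = 4594/EI
  δ_0 = 6503/EI
Flexibility coefficient — unit upward force at C: δ_{CC} = L³/(3EI) = 65.04/EI.
The prop prevents deflection at C: R_C = δ_0/δ_{CC} = 6503/65.04 = 99.99 kN.

R_C = 99.99 kN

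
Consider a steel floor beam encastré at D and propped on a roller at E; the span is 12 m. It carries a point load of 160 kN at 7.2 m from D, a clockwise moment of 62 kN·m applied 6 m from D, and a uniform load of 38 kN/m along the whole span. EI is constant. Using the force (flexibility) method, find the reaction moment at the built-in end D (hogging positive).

M_D = 998.8 kN·m

Choose R_E as the redundant. The primary structure is the cantilever fixed at D.
Primary-structure tip deflection at E by superposition:
  point load 160 at a = 7.2: Pa²(3L − a)/(6EI) = 39813/EI
  clockwise couple 62 at a = 6: M₀a(2L − a)/(2EI) = 3348/EI
  UDL 38: wL⁴/(8EI) = 98496/EI
  δ_0 = 141657/EI
Flexibility coefficient — unit upward force at E: δ_{EE} = L³/(3EI) = 576/EI.
Compatibility at E: δ_0 − R_E·δ_{EE} = 0, so R_E = 141657/576 = 245.9 kN.
Moment equilibrium about D: M_D = Σ(load moments about D) − R_E·L = 3950 − 245.9×12 = 998.8 kN·m.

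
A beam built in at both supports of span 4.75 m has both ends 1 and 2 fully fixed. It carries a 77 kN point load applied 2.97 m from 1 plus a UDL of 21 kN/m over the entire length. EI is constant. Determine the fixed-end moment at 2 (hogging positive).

M_2 = 93.07 kN·m

Release both end moments; the primary structure is a simply-supported span 12 with redundants M_1 and M_2.
On the primary (simply-supported) span, the end slopes from the loading are:
  at 1: point load 77 at a = 2.97: Pab(L + b)/(6LEI) = 93.27/EI
  at 2: point load 77 at a = 2.97: Pab(L + a)/(6LEI) = 110.3/EI
  at 1: UDL 21: wL³/(24EI) = 93.78/EI
  at 2: UDL 21: wL³/(24EI) = 93.78/EI
  θ_10 = 187/EI,  θ_20 = 204/EI
Flexibility coefficients: a unit moment at one end gives L/(3EI) there and L/(6EI) at the far end, so f₁₁ = f₂₂ = 1.583/EI and f₁₂ = f₂₁ = 0.7917/EI.
Compatibility — zero rotation at each built-in end:
  1.583 M_1 + 0.7917 M_2 = 187
  0.7917 M_1 + 1.583 M_2 = 204
Solving the pair gives M_1 = 71.6 kN·m and M_2 = 93.07 kN·m (hogging).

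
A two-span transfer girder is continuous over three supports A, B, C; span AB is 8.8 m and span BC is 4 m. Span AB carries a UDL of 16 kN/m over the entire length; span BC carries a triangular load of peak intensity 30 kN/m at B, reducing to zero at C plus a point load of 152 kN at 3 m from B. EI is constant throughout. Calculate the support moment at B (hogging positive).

Insert a hinge at B; M_B is the redundant, and each span becomes simply supported.
Rotations at B on the released spans (each span's end-slope, ×1/EI):
  span AB: UDL 16: wL³/(24EI) = 454.3/EI
  span BC: triangular load, peak 30: w₀L³/(45EI) = 42.67/EI
  span BC: point load 152 at a = 3: Pab(L + b)/(6LEI) = 95/EI
  relative rotation θ_0 = (454.3 + 137.7)/EI = 592/EI
A unit hogging moment at B produces rotation L₁/(3EI) + L₂/(3EI) = 4.267/EI.
Slope continuity at B: θ_0 = M_B·4.267/EI, so M_B = 592/4.267 = 138.7 kN·m (hogging).

M_B = 138.7 kN·m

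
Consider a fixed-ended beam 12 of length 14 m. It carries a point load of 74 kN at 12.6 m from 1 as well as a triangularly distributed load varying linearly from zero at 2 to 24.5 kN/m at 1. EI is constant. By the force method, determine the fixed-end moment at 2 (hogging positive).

Take the two fixed-end moments M_1, M_2 as redundants; the released structure is the simple span 12.
Simple-span end rotations at 1 and 2 under the given loads:
  at 1: point load 74 at a = 12.6: Pab(L + b)/(6LEI) = 239.3/EI
  at 2: point load 74 at a = 12.6: Pab(L + a)/(6LEI) = 413.4/EI
  at 1: triangular load, peak 24.5: w₀L³/(45EI) = 1494/EI
  at 2: triangular load, peak 24.5: 7w₀L³/(360EI) = 1307/EI
  θ_10 = 1733/EI,  θ_20 = 1721/EI
Flexibility coefficients: a unit moment at one end gives L/(3EI) there and L/(6EI) at the far end, so f₁₁ = f₂₂ = 4.667/EI and f₁₂ = f₂₁ = 2.333/EI.
Compatibility — zero rotation at each built-in end:
  4.667 M_1 + 2.333 M_2 = 1733
  2.333 M_1 + 4.667 M_2 = 1721
Solving the pair gives M_1 = 249.4 kN·m and M_2 = 244 kN·m (hogging).

M_2 = 244 kN·m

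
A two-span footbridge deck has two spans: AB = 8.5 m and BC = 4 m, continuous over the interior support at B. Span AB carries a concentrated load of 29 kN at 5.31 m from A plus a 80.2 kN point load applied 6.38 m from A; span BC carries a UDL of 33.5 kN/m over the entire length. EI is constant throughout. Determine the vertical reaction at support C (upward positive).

Insert a hinge at B; M_B is the redundant, and each span becomes simply supported.
End slopes at the hinge B, treating each span as simply supported:
  span AB: point load 29 at a = 5.31: Pab(L + a)/(6LEI) = 133/EI
  span AB: point load 80.2 at a = 6.38: Pab(L + a)/(6LEI) = 316.5/EI
  span BC: UDL 33.5: wL³/(24EI) = 89.33/EI
  relative rotation θ_0 = (449.5 + 89.33)/EI = 538.8/EI
A unit hogging moment at B produces rotation L₁/(3EI) + L₂/(3EI) = 4.167/EI.
Slope continuity at B: θ_0 = M_B·4.167/EI, so M_B = 538.8/4.167 = 129.3 kN·m (hogging).
Span BC, ΣM about C: R_B^{BC}·4 = 268 + 129.3, so R_B^{BC} = 99.33 kN and R_C = 134 − 99.33 = 34.67 kN.

R_C = 34.67 kN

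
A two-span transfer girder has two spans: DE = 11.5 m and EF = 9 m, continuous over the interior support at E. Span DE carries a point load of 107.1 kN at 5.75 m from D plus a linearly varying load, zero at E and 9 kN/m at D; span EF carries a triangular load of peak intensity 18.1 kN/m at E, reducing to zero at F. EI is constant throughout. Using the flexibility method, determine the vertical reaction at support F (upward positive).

Release continuity at E by inserting a hinge; the redundant is the internal moment M_E. The primary structure is two simply-supported spans DE and EF.
Discontinuity in slope at E on the released structure — sum the simple-span end rotations:
  span DE: point load 107.1 at a = 5.75: Pab(L + a)/(6LEI) = 885.2/EI
  span DE: triangular load, peak 9: 7w₀L³/(360EI) = 266.2/EI
  span EF: triangular load, peak 18.1: w₀L³/(45EI) = 293.2/EI
  relative rotation θ_0 = (1151 + 293.2)/EI = 1445/EI
A unit hogging moment at E produces rotation L₁/(3EI) + L₂/(3EI) = 6.833/EI.
Compatibility: M_E·(L₁+L₂)/(3EI) = θ_0, giving M_E = 211.4 kN·m (hogging).
Span EF, ΣM about F: R_E^{EF}·9 = 488.7 + 211.4, so R_E^{EF} = 77.79 kN and R_F = 81.45 − 77.79 = 3.66 kN.

R_F = 3.66 kN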